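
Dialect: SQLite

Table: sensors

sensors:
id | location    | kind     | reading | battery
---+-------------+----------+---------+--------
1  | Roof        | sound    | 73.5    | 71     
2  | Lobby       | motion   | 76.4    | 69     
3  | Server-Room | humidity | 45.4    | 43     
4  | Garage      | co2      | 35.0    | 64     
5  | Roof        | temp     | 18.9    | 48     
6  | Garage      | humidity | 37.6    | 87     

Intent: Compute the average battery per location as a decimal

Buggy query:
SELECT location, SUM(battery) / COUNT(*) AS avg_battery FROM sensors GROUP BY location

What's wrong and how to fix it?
Bug: Both operands are integers, so '/' performs integer division and truncates

Fix: Cast one side to REAL so the division keeps the fractional part

Corrected query:
SELECT location, SUM(battery) * 1.0 / COUNT(*) AS avg_battery FROM sensors GROUP BY location

Result:
location    | avg_battery
------------+------------
Garage      | 75.5       
Lobby       | 69         
Roof        | 59.5       
Server-Room | 43         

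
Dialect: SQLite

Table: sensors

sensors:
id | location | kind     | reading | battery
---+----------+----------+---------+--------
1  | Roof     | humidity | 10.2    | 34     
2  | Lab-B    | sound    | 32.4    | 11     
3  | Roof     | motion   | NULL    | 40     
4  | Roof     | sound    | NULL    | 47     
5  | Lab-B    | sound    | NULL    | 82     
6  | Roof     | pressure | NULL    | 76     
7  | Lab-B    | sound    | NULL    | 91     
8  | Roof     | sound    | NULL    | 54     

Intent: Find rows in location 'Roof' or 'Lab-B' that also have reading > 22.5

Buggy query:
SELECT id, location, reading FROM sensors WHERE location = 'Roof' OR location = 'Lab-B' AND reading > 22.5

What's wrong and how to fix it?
Bug: Without parentheses, AND is evaluated before OR, so the reading filter only applies to the 'Lab-B' branch

Fix: Add parentheses around the OR so the AND applies to both alternatives

Corrected query:
SELECT id, location, reading FROM sensors WHERE (location = 'Roof' OR location = 'Lab-B') AND reading > 22.5

Result:
id | location | reading
---+----------+--------
2  | Lab-B    | 32.4   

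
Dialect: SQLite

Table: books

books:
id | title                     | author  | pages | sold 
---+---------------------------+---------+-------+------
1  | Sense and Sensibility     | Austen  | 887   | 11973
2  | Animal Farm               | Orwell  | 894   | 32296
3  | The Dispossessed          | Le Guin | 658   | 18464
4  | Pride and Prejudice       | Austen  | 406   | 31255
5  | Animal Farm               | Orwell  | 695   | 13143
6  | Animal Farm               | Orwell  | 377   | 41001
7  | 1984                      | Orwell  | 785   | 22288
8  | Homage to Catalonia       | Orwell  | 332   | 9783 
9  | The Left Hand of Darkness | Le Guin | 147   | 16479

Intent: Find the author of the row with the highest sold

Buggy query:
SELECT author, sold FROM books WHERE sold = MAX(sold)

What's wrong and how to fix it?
Bug: WHERE is evaluated per row; an aggregate over the whole table isn't defined there

Fix: Use a subquery: WHERE sold = (SELECT MAX(sold) FROM books)

Corrected query:
SELECT author, sold FROM books WHERE sold = (SELECT MAX(sold) FROM books)

Result:
author | sold 
-------+------
Orwell | 41001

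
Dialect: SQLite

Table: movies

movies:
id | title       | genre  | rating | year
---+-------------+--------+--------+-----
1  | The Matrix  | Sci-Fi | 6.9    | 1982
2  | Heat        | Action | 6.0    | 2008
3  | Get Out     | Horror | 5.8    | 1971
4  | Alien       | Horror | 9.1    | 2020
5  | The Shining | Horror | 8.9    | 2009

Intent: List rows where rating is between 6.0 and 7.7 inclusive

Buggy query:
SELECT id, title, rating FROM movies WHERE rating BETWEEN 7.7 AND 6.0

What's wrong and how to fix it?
Bug: BETWEEN expects the lower bound first; with 7.7 AND 6.0 the range is empty

Fix: Write BETWEEN 6.0 AND 7.7

Corrected query:
SELECT id, title, rating FROM movies WHERE rating BETWEEN 6.0 AND 7.7

Result:
id | title      | rating
---+------------+-------
1  | The Matrix | 6.9   
2  | Heat       | 6     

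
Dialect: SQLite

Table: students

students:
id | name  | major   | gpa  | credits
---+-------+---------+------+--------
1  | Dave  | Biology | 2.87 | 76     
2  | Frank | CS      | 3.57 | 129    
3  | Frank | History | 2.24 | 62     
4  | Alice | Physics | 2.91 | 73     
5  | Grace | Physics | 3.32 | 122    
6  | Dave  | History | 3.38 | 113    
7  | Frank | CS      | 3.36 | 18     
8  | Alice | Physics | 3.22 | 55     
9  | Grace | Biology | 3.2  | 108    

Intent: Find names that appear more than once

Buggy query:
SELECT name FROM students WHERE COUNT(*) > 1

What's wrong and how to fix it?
Bug: COUNT(*) is an aggregate and cannot be used in WHERE

Fix: GROUP BY name, then filter groups with HAVING COUNT(*) > 1

Corrected query:
SELECT name FROM students GROUP BY name HAVING COUNT(*) > 1

Result:
name 
-----
Alice
Dave 
Frank
Grace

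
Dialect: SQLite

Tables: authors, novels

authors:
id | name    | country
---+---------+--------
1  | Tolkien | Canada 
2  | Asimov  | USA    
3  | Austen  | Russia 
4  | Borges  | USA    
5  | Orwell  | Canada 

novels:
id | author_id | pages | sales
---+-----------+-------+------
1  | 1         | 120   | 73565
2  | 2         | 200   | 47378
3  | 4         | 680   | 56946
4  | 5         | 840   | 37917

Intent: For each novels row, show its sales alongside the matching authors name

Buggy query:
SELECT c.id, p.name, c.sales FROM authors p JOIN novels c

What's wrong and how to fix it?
Bug: JOIN with no ON clause produces a cartesian product; every novels row pairs with every authors row

Fix: Add ON c.author_id = p.id to the JOIN

Corrected query:
SELECT c.id, p.name, c.sales FROM authors p JOIN novels c ON c.author_id = p.id

Result:
id | name    | sales
---+---------+------
1  | Tolkien | 73565
2  | Asimov  | 47378
3  | Borges  | 56946
4  | Orwell  | 37917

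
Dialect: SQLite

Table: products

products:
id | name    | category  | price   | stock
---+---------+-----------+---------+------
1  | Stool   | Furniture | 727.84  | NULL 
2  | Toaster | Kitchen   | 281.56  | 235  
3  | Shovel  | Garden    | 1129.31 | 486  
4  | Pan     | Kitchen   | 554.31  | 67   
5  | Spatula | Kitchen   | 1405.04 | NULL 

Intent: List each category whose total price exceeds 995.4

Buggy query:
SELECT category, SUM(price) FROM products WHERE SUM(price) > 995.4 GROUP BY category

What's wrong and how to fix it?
Bug: WHERE runs before GROUP BY, so aggregates aren't available there

Fix: Use HAVING (which filters groups after aggregation) instead of WHERE

Corrected query:
SELECT category, SUM(price) FROM products GROUP BY category HAVING SUM(price) > 995.4

Result:
category | SUM(price)
---------+-----------
Garden   | 1129.31   
Kitchen  | 2240.91   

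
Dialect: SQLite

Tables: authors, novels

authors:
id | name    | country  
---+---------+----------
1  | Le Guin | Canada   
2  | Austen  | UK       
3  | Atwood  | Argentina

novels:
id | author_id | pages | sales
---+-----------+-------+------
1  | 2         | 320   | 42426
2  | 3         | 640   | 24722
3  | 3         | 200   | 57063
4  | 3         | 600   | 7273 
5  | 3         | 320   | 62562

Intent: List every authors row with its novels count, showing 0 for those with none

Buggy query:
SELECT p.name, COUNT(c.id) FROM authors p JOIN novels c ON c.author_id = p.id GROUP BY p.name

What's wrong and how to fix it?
Bug: An inner join excludes parents with zero children

Fix: Switch to LEFT JOIN to retain unmatched parent rows

Corrected query:
SELECT p.name, COUNT(c.id) FROM authors p LEFT JOIN novels c ON c.author_id = p.id GROUP BY p.name

Result:
name    | COUNT(c.id)
--------+------------
Atwood  | 4          
Austen  | 1          
Le Guin | 0          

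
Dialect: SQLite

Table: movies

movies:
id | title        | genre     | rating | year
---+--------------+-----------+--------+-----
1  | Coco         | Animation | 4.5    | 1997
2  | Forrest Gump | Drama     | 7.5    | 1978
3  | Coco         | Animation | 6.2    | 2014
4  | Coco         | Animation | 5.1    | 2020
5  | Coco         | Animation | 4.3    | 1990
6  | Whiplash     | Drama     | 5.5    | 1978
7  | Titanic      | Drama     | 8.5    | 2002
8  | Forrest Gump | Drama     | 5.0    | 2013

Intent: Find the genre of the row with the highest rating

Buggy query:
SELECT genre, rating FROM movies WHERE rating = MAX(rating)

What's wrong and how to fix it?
Bug: MAX(rating) is an aggregate and cannot be used directly in WHERE

Fix: Use a subquery: WHERE rating = (SELECT MAX(rating) FROM movies)

Corrected query:
SELECT genre, rating FROM movies WHERE rating = (SELECT MAX(rating) FROM movies)

Result:
genre | rating
------+-------
Drama | 8.5   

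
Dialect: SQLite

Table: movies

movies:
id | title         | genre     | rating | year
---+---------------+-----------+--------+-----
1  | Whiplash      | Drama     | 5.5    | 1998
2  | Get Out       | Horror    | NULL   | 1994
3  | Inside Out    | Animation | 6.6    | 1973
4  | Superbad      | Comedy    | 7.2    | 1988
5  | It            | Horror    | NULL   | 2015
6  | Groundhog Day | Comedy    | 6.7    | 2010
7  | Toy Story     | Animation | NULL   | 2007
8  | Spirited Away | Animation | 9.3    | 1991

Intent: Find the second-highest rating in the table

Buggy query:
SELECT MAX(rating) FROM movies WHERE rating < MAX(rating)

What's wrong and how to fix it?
Bug: MAX(rating) on the right of the comparison is an aggregate-in-WHERE error

Fix: Put the inner MAX in a scalar subquery

Corrected query:
SELECT MAX(rating) FROM movies WHERE rating < (SELECT MAX(rating) FROM movies)

Result:
MAX(rating)
-----------
7.2        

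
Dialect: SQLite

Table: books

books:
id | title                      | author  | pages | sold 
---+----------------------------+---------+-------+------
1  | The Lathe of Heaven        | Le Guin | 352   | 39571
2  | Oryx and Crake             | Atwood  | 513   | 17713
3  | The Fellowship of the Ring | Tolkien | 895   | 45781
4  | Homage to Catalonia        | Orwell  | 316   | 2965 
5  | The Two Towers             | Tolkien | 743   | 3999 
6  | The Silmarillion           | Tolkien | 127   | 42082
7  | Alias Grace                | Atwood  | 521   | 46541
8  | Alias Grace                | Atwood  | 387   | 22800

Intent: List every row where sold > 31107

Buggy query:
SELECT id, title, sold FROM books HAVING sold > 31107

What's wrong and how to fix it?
Bug: HAVING filters the output of aggregation, but this query has no GROUP BY and no aggregate functions, so SQLite rejects it (HAVING clause on a non-aggregate query); the condition here is per row

Fix: Replace HAVING with WHERE since the condition applies to individual rows

Corrected query:
SELECT id, title, sold FROM books WHERE sold > 31107

Result:
id | title                      | sold 
---+----------------------------+------
1  | The Lathe of Heaven        | 39571
3  | The Fellowship of the Ring | 45781
6  | The Silmarillion           | 42082
7  | Alias Grace                | 46541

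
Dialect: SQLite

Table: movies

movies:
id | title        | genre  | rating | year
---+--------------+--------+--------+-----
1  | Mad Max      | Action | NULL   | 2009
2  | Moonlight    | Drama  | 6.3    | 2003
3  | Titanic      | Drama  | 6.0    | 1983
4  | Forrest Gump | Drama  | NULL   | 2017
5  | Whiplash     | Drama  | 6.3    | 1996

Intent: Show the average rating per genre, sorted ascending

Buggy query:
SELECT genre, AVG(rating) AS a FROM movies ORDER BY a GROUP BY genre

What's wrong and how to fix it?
Bug: GROUP BY must precede ORDER BY

Fix: Move ORDER BY to the end, after GROUP BY

Corrected query:
SELECT genre, AVG(rating) AS a FROM movies GROUP BY genre ORDER BY a

Result:
genre  | a   
-------+-----
Action | NULL
Drama  | 6.2 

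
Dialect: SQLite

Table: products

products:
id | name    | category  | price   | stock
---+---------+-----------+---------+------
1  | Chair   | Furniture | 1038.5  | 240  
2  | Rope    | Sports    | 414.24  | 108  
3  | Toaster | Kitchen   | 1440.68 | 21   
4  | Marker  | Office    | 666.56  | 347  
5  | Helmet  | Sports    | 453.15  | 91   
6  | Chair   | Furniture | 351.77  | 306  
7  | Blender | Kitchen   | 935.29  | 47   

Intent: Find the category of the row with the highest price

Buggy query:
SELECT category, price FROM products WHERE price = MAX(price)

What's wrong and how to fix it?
Bug: MAX(price) is an aggregate and cannot be used directly in WHERE

Fix: Use a subquery: WHERE price = (SELECT MAX(price) FROM products)

Corrected query:
SELECT category, price FROM products WHERE price = (SELECT MAX(price) FROM products)

Result:
category | price  
---------+--------
Kitchen  | 1440.68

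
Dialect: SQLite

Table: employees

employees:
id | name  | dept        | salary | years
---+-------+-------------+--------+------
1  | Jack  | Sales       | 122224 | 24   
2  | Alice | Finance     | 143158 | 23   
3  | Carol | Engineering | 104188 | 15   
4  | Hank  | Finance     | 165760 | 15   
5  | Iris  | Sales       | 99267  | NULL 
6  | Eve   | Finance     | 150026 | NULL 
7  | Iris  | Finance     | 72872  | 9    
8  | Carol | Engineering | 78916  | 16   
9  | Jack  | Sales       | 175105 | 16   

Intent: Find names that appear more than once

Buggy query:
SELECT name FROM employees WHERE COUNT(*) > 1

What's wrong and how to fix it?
Bug: WHERE can't reference COUNT(*); aggregates are computed after WHERE

Fix: Group first, then use HAVING for the count condition

Corrected query:
SELECT name FROM employees GROUP BY name HAVING COUNT(*) > 1

Result:
name 
-----
Carol
Iris 
Jack 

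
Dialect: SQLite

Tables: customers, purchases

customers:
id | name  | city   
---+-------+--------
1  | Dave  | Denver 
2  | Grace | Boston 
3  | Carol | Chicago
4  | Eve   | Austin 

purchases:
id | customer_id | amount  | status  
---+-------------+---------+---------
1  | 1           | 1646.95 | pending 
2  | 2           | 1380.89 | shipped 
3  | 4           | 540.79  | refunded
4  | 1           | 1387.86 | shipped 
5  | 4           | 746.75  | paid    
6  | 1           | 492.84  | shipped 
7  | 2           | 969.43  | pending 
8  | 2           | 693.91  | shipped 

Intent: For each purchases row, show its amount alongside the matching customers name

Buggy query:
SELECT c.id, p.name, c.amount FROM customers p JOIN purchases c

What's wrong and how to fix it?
Bug: Missing join condition: each purchases row is matched to all customers rows instead of just its own

Fix: Specify the join condition linking the foreign key to the parent id

Corrected query:
SELECT c.id, p.name, c.amount FROM customers p JOIN purchases c ON c.customer_id = p.id

Result:
id | name  | amount 
---+-------+--------
1  | Dave  | 1646.95
2  | Grace | 1380.89
3  | Eve   | 540.79 
4  | Dave  | 1387.86
5  | Eve   | 746.75 
6  | Dave  | 492.84 
7  | Grace | 969.43 
8  | Grace | 693.91 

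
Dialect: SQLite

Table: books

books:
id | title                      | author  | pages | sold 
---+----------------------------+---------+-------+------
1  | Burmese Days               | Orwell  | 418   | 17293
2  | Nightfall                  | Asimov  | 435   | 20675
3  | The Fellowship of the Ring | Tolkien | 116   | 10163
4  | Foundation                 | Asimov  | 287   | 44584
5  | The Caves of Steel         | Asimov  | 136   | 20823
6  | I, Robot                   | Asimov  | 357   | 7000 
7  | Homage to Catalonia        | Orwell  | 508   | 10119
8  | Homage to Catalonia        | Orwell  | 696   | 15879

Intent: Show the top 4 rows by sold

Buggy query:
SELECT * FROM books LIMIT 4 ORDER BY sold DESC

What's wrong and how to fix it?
Bug: ORDER BY cannot follow LIMIT; LIMIT is the final clause

Fix: Swap the clauses: ORDER BY first, then LIMIT

Corrected query:
SELECT * FROM books ORDER BY sold DESC LIMIT 4

Result:
id | title              | author | pages | sold 
---+--------------------+--------+-------+------
4  | Foundation         | Asimov | 287   | 44584
5  | The Caves of Steel | Asimov | 136   | 20823
2  | Nightfall          | Asimov | 435   | 20675
1  | Burmese Days       | Orwell | 418   | 17293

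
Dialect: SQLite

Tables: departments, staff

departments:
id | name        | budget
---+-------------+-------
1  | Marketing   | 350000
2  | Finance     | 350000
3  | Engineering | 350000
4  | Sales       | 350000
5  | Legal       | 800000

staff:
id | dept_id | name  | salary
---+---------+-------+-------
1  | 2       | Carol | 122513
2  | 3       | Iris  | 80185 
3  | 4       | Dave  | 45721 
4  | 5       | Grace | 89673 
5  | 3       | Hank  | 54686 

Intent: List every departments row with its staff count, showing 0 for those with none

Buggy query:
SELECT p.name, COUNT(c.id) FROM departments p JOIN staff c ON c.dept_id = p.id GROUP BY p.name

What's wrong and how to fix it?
Bug: An inner join excludes parents with zero children

Fix: Use LEFT JOIN so parents without children still appear (COUNT(c.id) gives 0)

Corrected query:
SELECT p.name, COUNT(c.id) FROM departments p LEFT JOIN staff c ON c.dept_id = p.id GROUP BY p.name

Result:
name        | COUNT(c.id)
------------+------------
Engineering | 2          
Finance     | 1          
Legal       | 1          
Marketing   | 0          
Sales       | 1          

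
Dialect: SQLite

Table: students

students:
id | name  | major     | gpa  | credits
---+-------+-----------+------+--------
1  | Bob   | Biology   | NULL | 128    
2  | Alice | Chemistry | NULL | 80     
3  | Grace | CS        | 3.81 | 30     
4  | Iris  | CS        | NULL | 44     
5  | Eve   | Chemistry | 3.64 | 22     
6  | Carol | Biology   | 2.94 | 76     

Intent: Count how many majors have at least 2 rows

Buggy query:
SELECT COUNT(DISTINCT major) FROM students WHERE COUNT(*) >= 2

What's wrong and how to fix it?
Bug: COUNT(*) cannot appear in WHERE; the per-group count doesn't exist yet

Fix: Group first with HAVING COUNT(*) >= 2, then COUNT the resulting groups

Corrected query:
SELECT COUNT(*) FROM (SELECT major FROM students GROUP BY major HAVING COUNT(*) >= 2)

Result:
COUNT(*)
--------
3       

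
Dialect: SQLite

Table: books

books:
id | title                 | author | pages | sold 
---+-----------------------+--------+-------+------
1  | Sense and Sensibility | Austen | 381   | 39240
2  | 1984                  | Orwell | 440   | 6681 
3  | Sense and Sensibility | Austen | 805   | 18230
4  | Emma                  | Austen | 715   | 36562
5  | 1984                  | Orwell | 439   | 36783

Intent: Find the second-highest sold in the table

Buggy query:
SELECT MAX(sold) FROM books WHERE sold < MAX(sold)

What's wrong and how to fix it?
Bug: MAX(sold) on the right of the comparison is an aggregate-in-WHERE error

Fix: Put the inner MAX in a scalar subquery

Corrected query:
SELECT MAX(sold) FROM books WHERE sold < (SELECT MAX(sold) FROM books)

Result:
MAX(sold)
---------
36783    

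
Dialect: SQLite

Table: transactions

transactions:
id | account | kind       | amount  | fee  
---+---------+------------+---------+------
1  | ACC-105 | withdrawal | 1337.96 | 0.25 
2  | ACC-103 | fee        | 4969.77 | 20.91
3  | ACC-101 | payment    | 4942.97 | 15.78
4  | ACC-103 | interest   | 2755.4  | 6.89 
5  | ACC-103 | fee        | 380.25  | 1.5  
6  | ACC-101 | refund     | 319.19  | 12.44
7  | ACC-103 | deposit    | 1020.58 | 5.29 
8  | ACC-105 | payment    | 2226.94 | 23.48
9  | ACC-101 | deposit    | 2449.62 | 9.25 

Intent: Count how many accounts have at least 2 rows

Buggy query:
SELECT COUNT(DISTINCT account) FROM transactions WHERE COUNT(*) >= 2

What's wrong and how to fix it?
Bug: WHERE filters individual rows, not groups, so a group-level COUNT is invalid there

Fix: Group first with HAVING COUNT(*) >= 2, then COUNT the resulting groups

Corrected query:
SELECT COUNT(*) FROM (SELECT account FROM transactions GROUP BY account HAVING COUNT(*) >= 2)

Result:
COUNT(*)
--------
3       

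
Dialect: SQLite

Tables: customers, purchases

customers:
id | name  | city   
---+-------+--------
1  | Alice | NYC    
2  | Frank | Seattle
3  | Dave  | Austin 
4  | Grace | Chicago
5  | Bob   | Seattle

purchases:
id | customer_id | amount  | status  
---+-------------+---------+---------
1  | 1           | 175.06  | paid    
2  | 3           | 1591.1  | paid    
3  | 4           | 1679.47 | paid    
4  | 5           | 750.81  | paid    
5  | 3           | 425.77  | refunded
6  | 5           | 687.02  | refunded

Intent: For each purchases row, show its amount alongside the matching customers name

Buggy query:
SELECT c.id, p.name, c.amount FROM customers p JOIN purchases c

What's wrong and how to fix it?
Bug: Missing join condition: each purchases row is matched to all customers rows instead of just its own

Fix: Add ON c.customer_id = p.id to the JOIN

Corrected query:
SELECT c.id, p.name, c.amount FROM customers p JOIN purchases c ON c.customer_id = p.id

Result:
id | name  | amount 
---+-------+--------
1  | Alice | 175.06 
2  | Dave  | 1591.1 
3  | Grace | 1679.47
4  | Bob   | 750.81 
5  | Dave  | 425.77 
6  | Bob   | 687.02 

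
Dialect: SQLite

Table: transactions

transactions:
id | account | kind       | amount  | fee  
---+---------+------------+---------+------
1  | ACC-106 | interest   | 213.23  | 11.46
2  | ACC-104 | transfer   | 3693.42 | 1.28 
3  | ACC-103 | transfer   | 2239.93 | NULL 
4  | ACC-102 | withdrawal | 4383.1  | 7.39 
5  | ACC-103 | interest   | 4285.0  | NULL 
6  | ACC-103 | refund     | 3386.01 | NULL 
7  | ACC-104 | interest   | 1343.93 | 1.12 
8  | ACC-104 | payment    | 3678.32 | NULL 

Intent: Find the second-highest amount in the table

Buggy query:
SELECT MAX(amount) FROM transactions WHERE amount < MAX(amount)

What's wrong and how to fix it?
Bug: The inner MAX is an aggregate inside WHERE, which is not allowed

Fix: Put the inner MAX in a scalar subquery

Corrected query:
SELECT MAX(amount) FROM transactions WHERE amount < (SELECT MAX(amount) FROM transactions)

Result:
MAX(amount)
-----------
4285       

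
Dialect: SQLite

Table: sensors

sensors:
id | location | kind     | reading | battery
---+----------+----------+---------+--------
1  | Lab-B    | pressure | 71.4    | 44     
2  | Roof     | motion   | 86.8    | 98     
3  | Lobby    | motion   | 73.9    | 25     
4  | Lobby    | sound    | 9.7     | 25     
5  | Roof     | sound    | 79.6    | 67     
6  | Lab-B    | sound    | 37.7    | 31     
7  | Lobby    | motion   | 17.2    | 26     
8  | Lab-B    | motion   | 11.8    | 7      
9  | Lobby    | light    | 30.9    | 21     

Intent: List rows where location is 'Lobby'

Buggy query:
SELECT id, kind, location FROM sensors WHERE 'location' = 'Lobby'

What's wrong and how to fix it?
Bug: 'location' in single quotes is a string literal, not the column; the comparison is literal-vs-literal and never true

Fix: Reference the column as location without single quotes

Corrected query:
SELECT id, kind, location FROM sensors WHERE location = 'Lobby'

Result:
id | kind   | location
---+--------+---------
3  | motion | Lobby   
4  | sound  | Lobby   
7  | motion | Lobby   
9  | light  | Lobby   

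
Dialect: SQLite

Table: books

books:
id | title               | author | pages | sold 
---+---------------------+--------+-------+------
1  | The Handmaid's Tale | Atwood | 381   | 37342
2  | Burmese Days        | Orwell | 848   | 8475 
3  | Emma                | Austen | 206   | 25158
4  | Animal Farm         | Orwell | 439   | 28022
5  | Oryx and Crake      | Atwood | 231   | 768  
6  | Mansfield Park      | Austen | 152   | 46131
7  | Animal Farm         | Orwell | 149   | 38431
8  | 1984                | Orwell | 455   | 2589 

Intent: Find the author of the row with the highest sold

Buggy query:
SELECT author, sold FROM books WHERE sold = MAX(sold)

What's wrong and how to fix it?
Bug: MAX(sold) is an aggregate and cannot be used directly in WHERE

Fix: Wrap MAX in a scalar subquery so WHERE compares against a single value

Corrected query:
SELECT author, sold FROM books WHERE sold = (SELECT MAX(sold) FROM books)

Result:
author | sold 
-------+------
Austen | 46131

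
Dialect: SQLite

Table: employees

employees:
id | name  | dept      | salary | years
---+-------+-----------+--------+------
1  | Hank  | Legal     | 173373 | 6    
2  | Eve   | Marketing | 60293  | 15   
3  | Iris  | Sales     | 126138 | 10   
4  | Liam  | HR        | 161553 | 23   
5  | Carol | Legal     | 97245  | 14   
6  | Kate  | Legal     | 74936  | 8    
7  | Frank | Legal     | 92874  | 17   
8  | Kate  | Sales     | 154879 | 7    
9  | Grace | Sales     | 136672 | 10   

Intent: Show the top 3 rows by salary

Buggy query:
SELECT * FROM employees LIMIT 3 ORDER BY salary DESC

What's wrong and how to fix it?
Bug: ORDER BY cannot follow LIMIT; LIMIT is the final clause

Fix: Swap the clauses: ORDER BY first, then LIMIT

Corrected query:
SELECT * FROM employees ORDER BY salary DESC LIMIT 3

Result:
id | name | dept  | salary | years
---+------+-------+--------+------
1  | Hank | Legal | 173373 | 6    
4  | Liam | HR    | 161553 | 23   
8  | Kate | Sales | 154879 | 7    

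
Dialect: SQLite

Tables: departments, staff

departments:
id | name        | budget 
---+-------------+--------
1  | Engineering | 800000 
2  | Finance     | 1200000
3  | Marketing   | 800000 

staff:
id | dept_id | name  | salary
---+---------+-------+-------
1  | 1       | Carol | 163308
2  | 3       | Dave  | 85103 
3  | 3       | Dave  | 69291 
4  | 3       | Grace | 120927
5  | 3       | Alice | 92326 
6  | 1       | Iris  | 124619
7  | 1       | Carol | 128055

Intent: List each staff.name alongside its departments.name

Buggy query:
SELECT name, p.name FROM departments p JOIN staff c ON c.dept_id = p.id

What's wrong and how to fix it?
Bug: Both tables have a 'name' column; the unqualified reference is ambiguous

Fix: Qualify the column with its table alias (c.name)

Corrected query:
SELECT c.name, p.name FROM departments p JOIN staff c ON c.dept_id = p.id

Result:
name  | name       
------+------------
Carol | Engineering
Dave  | Marketing  
Dave  | Marketing  
Grace | Marketing  
Alice | Marketing  
Iris  | Engineering
Carol | Engineering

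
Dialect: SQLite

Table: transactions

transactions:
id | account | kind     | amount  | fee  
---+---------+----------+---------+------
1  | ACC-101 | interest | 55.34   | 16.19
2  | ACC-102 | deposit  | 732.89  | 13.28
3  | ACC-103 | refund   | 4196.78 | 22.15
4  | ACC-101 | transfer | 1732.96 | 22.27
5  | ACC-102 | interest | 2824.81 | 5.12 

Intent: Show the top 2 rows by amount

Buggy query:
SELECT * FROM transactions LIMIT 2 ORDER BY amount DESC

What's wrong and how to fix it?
Bug: ORDER BY cannot follow LIMIT; LIMIT is the final clause

Fix: Sort with ORDER BY, then apply LIMIT

Corrected query:
SELECT * FROM transactions ORDER BY amount DESC LIMIT 2

Result:
id | account | kind     | amount  | fee  
---+---------+----------+---------+------
3  | ACC-103 | refund   | 4196.78 | 22.15
5  | ACC-102 | interest | 2824.81 | 5.12 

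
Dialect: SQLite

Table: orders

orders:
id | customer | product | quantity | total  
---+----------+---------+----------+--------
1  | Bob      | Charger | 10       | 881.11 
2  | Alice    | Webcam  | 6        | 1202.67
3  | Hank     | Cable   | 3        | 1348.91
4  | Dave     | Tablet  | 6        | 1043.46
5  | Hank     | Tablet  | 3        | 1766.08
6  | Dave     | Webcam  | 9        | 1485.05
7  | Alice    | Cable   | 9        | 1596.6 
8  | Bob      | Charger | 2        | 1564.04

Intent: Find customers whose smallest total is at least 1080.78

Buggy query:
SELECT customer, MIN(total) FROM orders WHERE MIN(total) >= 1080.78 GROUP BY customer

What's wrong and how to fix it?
Bug: MIN() in WHERE is a misuse of aggregate

Fix: Replace WHERE with HAVING after the GROUP BY

Corrected query:
SELECT customer, MIN(total) FROM orders GROUP BY customer HAVING MIN(total) >= 1080.78

Result:
customer | MIN(total)
---------+-----------
Alice    | 1202.67   
Hank     | 1348.91   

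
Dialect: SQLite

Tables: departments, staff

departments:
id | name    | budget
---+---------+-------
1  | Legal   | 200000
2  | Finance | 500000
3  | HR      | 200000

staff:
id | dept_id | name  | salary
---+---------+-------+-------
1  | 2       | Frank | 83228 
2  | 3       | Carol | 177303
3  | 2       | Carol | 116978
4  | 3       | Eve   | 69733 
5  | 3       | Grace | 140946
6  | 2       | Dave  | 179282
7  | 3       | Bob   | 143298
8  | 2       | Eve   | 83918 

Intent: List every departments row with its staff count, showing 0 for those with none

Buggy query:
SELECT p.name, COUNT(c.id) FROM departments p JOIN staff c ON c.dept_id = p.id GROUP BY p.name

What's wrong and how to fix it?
Bug: INNER JOIN drops departments rows that have no matching staff rows

Fix: Use LEFT JOIN so parents without children still appear (COUNT(c.id) gives 0)

Corrected query:
SELECT p.name, COUNT(c.id) FROM departments p LEFT JOIN staff c ON c.dept_id = p.id GROUP BY p.name

Result:
name    | COUNT(c.id)
--------+------------
Finance | 4          
HR      | 4          
Legal   | 0          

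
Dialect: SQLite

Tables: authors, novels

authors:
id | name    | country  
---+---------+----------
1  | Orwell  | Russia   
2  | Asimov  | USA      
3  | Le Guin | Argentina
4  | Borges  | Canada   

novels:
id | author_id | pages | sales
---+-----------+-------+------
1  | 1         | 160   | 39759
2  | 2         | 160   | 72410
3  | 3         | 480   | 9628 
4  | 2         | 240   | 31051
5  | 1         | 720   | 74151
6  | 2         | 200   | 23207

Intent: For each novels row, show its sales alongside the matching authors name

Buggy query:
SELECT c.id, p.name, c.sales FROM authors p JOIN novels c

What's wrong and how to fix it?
Bug: JOIN with no ON clause produces a cartesian product; every novels row pairs with every authors row

Fix: Specify the join condition linking the foreign key to the parent id

Corrected query:
SELECT c.id, p.name, c.sales FROM authors p JOIN novels c ON c.author_id = p.id

Result:
id | name    | sales
---+---------+------
1  | Orwell  | 39759
2  | Asimov  | 72410
3  | Le Guin | 9628 
4  | Asimov  | 31051
5  | Orwell  | 74151
6  | Asimov  | 23207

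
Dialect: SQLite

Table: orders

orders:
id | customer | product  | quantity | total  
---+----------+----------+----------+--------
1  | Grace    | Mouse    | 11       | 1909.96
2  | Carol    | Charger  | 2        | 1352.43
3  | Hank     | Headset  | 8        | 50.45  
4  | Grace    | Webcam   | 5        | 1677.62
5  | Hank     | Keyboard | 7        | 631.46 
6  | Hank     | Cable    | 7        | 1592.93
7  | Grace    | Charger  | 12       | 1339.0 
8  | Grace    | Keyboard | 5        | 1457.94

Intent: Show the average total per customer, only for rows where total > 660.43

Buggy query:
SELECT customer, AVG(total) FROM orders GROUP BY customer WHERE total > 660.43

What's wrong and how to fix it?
Bug: Row-level WHERE must come before GROUP BY in the clause order

Fix: Place WHERE between FROM and GROUP BY

Corrected query:
SELECT customer, AVG(total) FROM orders WHERE total > 660.43 GROUP BY customer

Result:
customer | AVG(total)
---------+-----------
Carol    | 1352.43   
Grace    | 1596.13   
Hank     | 1592.93   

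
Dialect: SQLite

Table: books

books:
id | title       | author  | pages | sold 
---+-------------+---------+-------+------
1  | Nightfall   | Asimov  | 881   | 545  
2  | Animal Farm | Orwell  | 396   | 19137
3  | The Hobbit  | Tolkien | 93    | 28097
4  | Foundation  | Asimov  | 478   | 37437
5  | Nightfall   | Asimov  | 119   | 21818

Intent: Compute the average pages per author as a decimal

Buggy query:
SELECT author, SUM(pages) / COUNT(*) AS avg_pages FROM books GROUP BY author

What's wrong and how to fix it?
Bug: Both operands are integers, so '/' performs integer division and truncates

Fix: Multiply by 1.0 (or CAST to REAL) to force floating-point division

Corrected query:
SELECT author, SUM(pages) * 1.0 / COUNT(*) AS avg_pages FROM books GROUP BY author

Result:
author  | avg_pages 
--------+-----------
Asimov  | 492.666667
Orwell  | 396       
Tolkien | 93        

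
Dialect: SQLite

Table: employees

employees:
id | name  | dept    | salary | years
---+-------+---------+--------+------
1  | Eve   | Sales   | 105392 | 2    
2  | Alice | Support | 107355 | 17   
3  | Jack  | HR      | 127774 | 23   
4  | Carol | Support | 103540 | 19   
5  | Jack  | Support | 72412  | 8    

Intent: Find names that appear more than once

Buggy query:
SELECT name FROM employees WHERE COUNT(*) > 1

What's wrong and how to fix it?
Bug: WHERE can't reference COUNT(*); aggregates are computed after WHERE

Fix: GROUP BY name, then filter groups with HAVING COUNT(*) > 1

Corrected query:
SELECT name FROM employees GROUP BY name HAVING COUNT(*) > 1

Result:
name
----
Jack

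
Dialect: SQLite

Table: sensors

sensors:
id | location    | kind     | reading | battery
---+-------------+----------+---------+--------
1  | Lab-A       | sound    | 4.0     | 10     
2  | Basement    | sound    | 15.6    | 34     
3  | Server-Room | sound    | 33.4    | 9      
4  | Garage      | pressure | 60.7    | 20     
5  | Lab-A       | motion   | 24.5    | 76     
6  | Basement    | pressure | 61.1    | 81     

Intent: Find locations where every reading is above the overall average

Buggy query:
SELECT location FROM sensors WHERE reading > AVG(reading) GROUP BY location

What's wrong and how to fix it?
Bug: AVG() is an aggregate; it can't sit directly in WHERE

Fix: Use a subquery for AVG and a HAVING MIN(...) filter so the condition holds for every row in the group

Corrected query:
SELECT location FROM sensors GROUP BY location HAVING MIN(reading) > (SELECT AVG(reading) FROM sensors)

Result:
location   
-----------
Garage     
Server-Room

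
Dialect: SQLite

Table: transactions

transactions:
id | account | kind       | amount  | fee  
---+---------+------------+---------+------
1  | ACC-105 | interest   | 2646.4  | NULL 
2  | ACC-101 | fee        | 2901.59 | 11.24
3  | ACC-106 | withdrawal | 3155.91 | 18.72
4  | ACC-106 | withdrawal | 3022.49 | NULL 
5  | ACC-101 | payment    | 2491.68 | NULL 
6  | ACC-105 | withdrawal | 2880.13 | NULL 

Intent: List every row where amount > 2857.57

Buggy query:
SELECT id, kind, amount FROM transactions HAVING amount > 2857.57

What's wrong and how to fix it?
Bug: HAVING filters the output of aggregation, but this query has no GROUP BY and no aggregate functions, so SQLite rejects it (HAVING clause on a non-aggregate query); the condition here is per row

Fix: Replace HAVING with WHERE since the condition applies to individual rows

Corrected query:
SELECT id, kind, amount FROM transactions WHERE amount > 2857.57

Result:
id | kind       | amount 
---+------------+--------
2  | fee        | 2901.59
3  | withdrawal | 3155.91
4  | withdrawal | 3022.49
6  | withdrawal | 2880.13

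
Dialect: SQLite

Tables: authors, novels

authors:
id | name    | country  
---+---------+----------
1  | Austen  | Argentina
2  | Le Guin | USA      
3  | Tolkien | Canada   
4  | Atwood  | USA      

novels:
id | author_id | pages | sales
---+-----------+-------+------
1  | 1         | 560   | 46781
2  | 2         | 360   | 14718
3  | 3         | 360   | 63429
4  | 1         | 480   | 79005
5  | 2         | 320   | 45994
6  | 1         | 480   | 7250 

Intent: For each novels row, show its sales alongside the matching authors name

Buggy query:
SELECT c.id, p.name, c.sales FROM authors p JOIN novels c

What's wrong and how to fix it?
Bug: JOIN with no ON clause produces a cartesian product; every novels row pairs with every authors row

Fix: Specify the join condition linking the foreign key to the parent id

Corrected query:
SELECT c.id, p.name, c.sales FROM authors p JOIN novels c ON c.author_id = p.id

Result:
id | name    | sales
---+---------+------
1  | Austen  | 46781
2  | Le Guin | 14718
3  | Tolkien | 63429
4  | Austen  | 79005
5  | Le Guin | 45994
6  | Austen  | 7250 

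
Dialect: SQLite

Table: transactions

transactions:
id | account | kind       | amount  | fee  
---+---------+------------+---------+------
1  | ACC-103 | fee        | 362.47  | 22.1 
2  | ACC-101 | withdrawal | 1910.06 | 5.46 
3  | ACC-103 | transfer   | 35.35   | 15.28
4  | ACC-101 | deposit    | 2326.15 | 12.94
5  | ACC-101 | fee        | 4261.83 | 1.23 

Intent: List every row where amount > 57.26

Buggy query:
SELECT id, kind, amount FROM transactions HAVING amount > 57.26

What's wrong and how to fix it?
Bug: HAVING filters the output of aggregation, but this query has no GROUP BY and no aggregate functions, so SQLite rejects it (HAVING clause on a non-aggregate query); the condition here is per row

Fix: Use WHERE for row-level filtering

Corrected query:
SELECT id, kind, amount FROM transactions WHERE amount > 57.26

Result:
id | kind       | amount 
---+------------+--------
1  | fee        | 362.47 
2  | withdrawal | 1910.06
4  | deposit    | 2326.15
5  | fee        | 4261.83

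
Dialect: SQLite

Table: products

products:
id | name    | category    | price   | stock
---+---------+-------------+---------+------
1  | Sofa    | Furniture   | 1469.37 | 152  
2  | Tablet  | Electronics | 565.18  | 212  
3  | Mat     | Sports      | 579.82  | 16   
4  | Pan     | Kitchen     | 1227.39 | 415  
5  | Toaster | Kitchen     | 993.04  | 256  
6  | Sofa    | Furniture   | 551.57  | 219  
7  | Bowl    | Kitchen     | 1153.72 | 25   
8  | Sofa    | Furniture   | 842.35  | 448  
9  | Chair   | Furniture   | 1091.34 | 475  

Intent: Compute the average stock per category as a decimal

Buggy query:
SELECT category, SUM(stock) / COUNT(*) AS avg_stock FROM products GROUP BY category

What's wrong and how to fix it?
Bug: SUM(stock) and COUNT(*) are both integers; the division truncates the fractional part

Fix: Multiply by 1.0 (or CAST to REAL) to force floating-point division

Corrected query:
SELECT category, SUM(stock) * 1.0 / COUNT(*) AS avg_stock FROM products GROUP BY category

Result:
category    | avg_stock
------------+----------
Electronics | 212      
Furniture   | 323.5    
Kitchen     | 232      
Sports      | 16       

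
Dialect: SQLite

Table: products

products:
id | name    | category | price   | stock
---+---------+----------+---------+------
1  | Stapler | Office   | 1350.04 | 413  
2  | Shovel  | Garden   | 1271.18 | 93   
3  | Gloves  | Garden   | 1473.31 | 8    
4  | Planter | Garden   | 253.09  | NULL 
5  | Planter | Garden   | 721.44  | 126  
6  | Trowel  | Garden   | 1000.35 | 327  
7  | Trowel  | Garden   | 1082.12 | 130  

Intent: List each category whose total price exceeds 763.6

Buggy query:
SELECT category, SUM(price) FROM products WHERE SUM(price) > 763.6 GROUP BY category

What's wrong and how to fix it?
Bug: Aggregate functions cannot appear in a WHERE clause

Fix: Use HAVING (which filters groups after aggregation) instead of WHERE

Corrected query:
SELECT category, SUM(price) FROM products GROUP BY category HAVING SUM(price) > 763.6

Result:
category | SUM(price)
---------+-----------
Garden   | 5801.49   
Office   | 1350.04   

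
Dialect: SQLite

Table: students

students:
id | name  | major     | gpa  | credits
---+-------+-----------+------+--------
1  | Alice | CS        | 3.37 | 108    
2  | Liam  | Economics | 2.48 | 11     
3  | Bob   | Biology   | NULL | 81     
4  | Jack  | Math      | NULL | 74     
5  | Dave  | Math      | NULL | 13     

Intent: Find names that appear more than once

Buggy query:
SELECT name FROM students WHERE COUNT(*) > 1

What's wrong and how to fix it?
Bug: WHERE can't reference COUNT(*); aggregates are computed after WHERE

Fix: GROUP BY name, then filter groups with HAVING COUNT(*) > 1

Corrected query:
SELECT name FROM students GROUP BY name HAVING COUNT(*) > 1

Result:
(no rows)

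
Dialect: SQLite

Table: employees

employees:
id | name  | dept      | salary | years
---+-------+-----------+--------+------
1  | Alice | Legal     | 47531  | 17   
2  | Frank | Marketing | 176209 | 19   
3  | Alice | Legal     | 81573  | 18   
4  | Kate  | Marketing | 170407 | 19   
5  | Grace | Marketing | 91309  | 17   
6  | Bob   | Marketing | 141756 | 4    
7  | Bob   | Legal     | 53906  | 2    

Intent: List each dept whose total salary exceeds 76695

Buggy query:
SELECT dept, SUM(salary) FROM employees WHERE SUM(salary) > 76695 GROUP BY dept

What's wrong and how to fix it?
Bug: WHERE runs before GROUP BY, so aggregates aren't available there

Fix: Move the aggregate condition to a HAVING clause

Corrected query:
SELECT dept, SUM(salary) FROM employees GROUP BY dept HAVING SUM(salary) > 76695

Result:
dept      | SUM(salary)
----------+------------
Legal     | 183010     
Marketing | 579681     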